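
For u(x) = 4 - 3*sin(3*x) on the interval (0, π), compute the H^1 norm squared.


||u||_{H^1(0,π)}^2 = -16 + 61*π

u'(x) = -9*cos(3*x).
Expand u² and (u')² and integrate term by term on (0, π), using: for integers n ≥ 1, ∫_0^π sin²(nx) dx = ∫_0^π cos²(nx) dx = π/2; for n ≠ n', ∫_0^π sin(nx)sin(n'x) dx = ∫_0^π cos(nx)cos(n'x) dx = 0; and by product-to-sum, ∫_0^π sin(nx)cos(n'x) dx = ½∫_0^π [sin((n+n')x) + sin((n−n')x)] dx, which is 0 when n+n' is even and 2n/(n²−n'²) when n+n' is odd (it need not vanish on (0, π)). For the constant mode: ∫_0^π 1 dx = π, ∫_0^π cos(nx) dx = 0, ∫_0^π sin(nx) dx = (1−(−1)^n)/n.
  u² squared terms: (4)²·∫1 dx = 16·π = 16*π;  (-3)²·∫sin(3x)² dx = 9·π/2 = 9*π/2.
  u² cross terms: 2·(4)·(-3)·∫1·sin(3x) dx = -24·(2/3) = -16.
  So ∫_0^π u² dx = 16*π + 9*π/2 − 16 = -16 + 41*π/2.
  (u')² squared terms: (-9)²·∫cos(3x)² dx = 81·π/2 = 81*π/2.
  So ∫_0^π (u')² dx = 81*π/2.
||u||_{H^1}^2 = (-16 + 41*π/2) + (81*π/2) = -16 + 61*π.


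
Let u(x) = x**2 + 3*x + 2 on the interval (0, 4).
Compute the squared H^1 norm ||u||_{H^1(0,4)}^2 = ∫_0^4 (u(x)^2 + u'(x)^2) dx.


||u||_{H^1}^2 = 17932/15

The H^1 norm (squared) on an interval (0, L) is
  ||u||_{H^1}^2 = ∫_0^L u(x)^2 dx + ∫_0^L u'(x)^2 dx.
Compute u'(x) = 2*x + 3.
Then u(x)^2 = x**4 + 6*x**3 + 13*x**2 + 12*x + 4 and u'(x)^2 = 4*x**2 + 12*x + 9.
Integrate each monomial from 0 to 4 using ∫_0^4 c·x^n dx = c·4^(n+1)/(n+1):
  ∫_0^4 u(x)^2 dx = ∫_0^4 (x^4 + 6*x^3 + 13*x^2 + 12*x + 4) dx. Term by term:
    ∫_0^4 x^4 dx = 1024/5;  ∫_0^4 6*x^3 dx = 384;  ∫_0^4 13*x^2 dx = 832/3;
    ∫_0^4 12*x dx = 96;  ∫_0^4 4 dx = 16.
  Sum: 1024/5 + 384 + 832/3 + 96 + 16 = 14672/15.
  ∫_0^4 u'(x)^2 dx = ∫_0^4 (4*x^2 + 12*x + 9) dx. Term by term:
    ∫_0^4 4*x^2 dx = 256/3;  ∫_0^4 12*x dx = 96;  ∫_0^4 9 dx = 36.
  Sum: 256/3 + 96 + 36 = 652/3.
Adding: ||u||_{H^1}^2 = 14672/15 + 652/3 = 17932/15.


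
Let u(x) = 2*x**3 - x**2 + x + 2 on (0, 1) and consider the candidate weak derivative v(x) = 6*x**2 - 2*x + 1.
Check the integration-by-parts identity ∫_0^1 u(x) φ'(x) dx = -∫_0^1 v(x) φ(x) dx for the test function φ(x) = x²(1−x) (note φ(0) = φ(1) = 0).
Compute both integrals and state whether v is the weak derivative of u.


LHS = -11/60, RHS = -11/60. Yes, v = u' weakly.

u(x) = 2*x**3 - x**2 + x + 2, classical derivative u'(x) = 6*x**2 - 2*x + 1.
φ(x) = x²(1−x), so φ'(x) = x*(2 - 3*x).
Note φ(0) = φ(1) = 0, so the boundary term u·φ vanishes.
LHS = ∫_0^1 u(x) φ'(x) dx = ∫_0^1 (-6*x^5 + 7*x^4 - 5*x^3 - 4*x^2 + 4*x) dx. Term by term:
  ∫_0^1 -6*x^5 dx = -1;  ∫_0^1 7*x^4 dx = 7/5;  ∫_0^1 -5*x^3 dx = -5/4;
  ∫_0^1 -4*x^2 dx = -4/3;  ∫_0^1 4*x dx = 2.
Sum: -1 + 7/5 − 5/4 − 4/3 + 2 = -11/60.
So LHS = -11/60.
∫_0^1 v(x) φ(x) dx = ∫_0^1 (-6*x^5 + 8*x^4 - 3*x^3 + x^2) dx. Term by term:
  ∫_0^1 -6*x^5 dx = -1;  ∫_0^1 8*x^4 dx = 8/5;  ∫_0^1 -3*x^3 dx = -3/4;
  ∫_0^1 x^2 dx = 1/3.
Sum: -1 + 8/5 − 3/4 + 1/3 = 11/60.
So RHS = -∫_0^1 v(x) φ(x) dx = -11/60.
LHS = RHS, so the identity holds for this test φ.
Moreover u is smooth here and v(x) = u'(x) = 6*x**2 - 2*x + 1 pointwise, so the identity holds for every test function. Hence v is the weak derivative of u.


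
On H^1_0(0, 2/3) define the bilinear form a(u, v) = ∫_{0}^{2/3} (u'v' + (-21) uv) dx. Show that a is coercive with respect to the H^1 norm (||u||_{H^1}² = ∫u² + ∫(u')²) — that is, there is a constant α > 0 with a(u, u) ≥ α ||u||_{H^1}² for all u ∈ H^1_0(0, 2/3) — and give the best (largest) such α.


α = 3*(-28 + 3*π^2)/(4 + 9*π^2)

Coercivity of a(·,·) on H^1_0(0, 2/3) means a(u, u) ≥ α ||u||_{H^1}² for every u ∈ H^1_0.
The interval has length L = 2/3, and Poincaré/coercivity depend only on L. Here a(u, u) = ∫(u')² + (-21)·∫u².
Here c = -21 < 0 with |c| < (π/L)² = 9*π^2/4, so coercivity still holds. The condition a(u,u) ≥ α||u||_{H^1}² reads (1−α)∫(u')² ≥ (α−c)∫u². Any admissible α is ≤ 1 (rapidly oscillating u have ∫u²/∫(u')² → 0), and α = 1 would force 0 ≥ (1−c)∫u², impossible since c < 1; so 1−α > 0. By the sharp Poincaré inequality on H^1_0 of an interval of length L, ∫(u')² ≥ (π/L)²∫u² with equality for the first sine mode sin(π(x−x₀)/L) (x₀ the left endpoint), so the inequality holds for all u iff (1−α)(π/L)² ≥ α − c, i.e. α ≤ ((π/L)² + c)/((π/L)² + 1) = (1 + c(L/π)²)/(1 + (L/π)²). (Direct route, valid since c ≤ 0: Poincaré gives c∫u² ≥ c(L/π)²∫(u')², so a(u,u) ≥ (1 + c(L/π)²)∫(u')², while ||u||_{H^1}² ≤ (1 + (L/π)²)∫(u')²; dividing yields the same α.) With (π/L)² = 9*π^2/4 and c = -21, the largest admissible constant is α = ((π/L)² + c)/((π/L)² + 1).
Simplifying, α = 3*(-28 + 3*π^2)/(4 + 9*π^2).


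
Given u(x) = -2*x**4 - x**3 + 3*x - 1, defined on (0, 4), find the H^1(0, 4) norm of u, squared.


||u||_{H^1}^2 = 102147944/315

The H^1 norm (squared) on an interval (0, L) is
  ||u||_{H^1}^2 = ∫_0^L u(x)^2 dx + ∫_0^L u'(x)^2 dx.
Compute u'(x) = -8*x**3 - 3*x**2 + 3.
Then u(x)^2 = 4*x**8 + 4*x**7 + x**6 - 12*x**5 - 2*x**4 + 2*x**3 + 9*x**2 - 6*x + 1 and u'(x)^2 = 64*x**6 + 48*x**5 + 9*x**4 - 48*x**3 - 18*x**2 + 9.
Integrate each monomial from 0 to 4 using ∫_0^4 c·x^n dx = c·4^(n+1)/(n+1):
  ∫_0^4 u(x)^2 dx = ∫_0^4 (4*x^8 + 4*x^7 + x^6 - 12*x^5 - 2*x^4 + 2*x^3 + 9*x^2 - 6*x + 1) dx. Term by term:
    ∫_0^4 4*x^8 dx = 1048576/9;  ∫_0^4 4*x^7 dx = 32768;  ∫_0^4 x^6 dx = 16384/7;
    ∫_0^4 -12*x^5 dx = -8192;  ∫_0^4 -2*x^4 dx = -2048/5;  ∫_0^4 2*x^3 dx = 128;
    ∫_0^4 9*x^2 dx = 192;  ∫_0^4 -6*x dx = -48;  ∫_0^4 1 dx = 4.
  Sum: 1048576/9 + 32768 + 16384/7 − 8192 − 2048/5 + 128 + 192 − 48 + 4 = 45136796/315.
  ∫_0^4 u'(x)^2 dx = ∫_0^4 (64*x^6 + 48*x^5 + 9*x^4 - 48*x^3 - 18*x^2 + 9) dx. Term by term:
    ∫_0^4 64*x^6 dx = 1048576/7;  ∫_0^4 48*x^5 dx = 32768;  ∫_0^4 9*x^4 dx = 9216/5;
    ∫_0^4 -48*x^3 dx = -3072;  ∫_0^4 -18*x^2 dx = -384;  ∫_0^4 9 dx = 36.
  Sum: 1048576/7 + 32768 + 9216/5 − 3072 − 384 + 36 = 6334572/35.
Adding: ||u||_{H^1}^2 = 45136796/315 + 6334572/35 = 102147944/315.


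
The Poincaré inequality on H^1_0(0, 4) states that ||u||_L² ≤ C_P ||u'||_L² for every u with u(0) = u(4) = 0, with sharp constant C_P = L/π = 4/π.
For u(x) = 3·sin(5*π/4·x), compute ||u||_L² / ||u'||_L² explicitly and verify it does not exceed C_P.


||u||_L² / ||u'||_L² = 4/(5*π) < C_P = 4/π.

u(x) = 3·sin(5*π/4·x), so u'(x) = 15*π*cos(5*π*x/4)/4.
Writing u(x) = A·sin(kπx/L) with A = 3 and k = 5, use ∫_0^L sin²(kπx/L) dx = L/2 and ∫_0^L cos²(kπx/L) dx = L/2.
u² = 9·sin²(5*π/4·x) and (u')² = 225*π^2/16·cos²(5*π/4·x), and each of sin², cos² integrates to L/2 = 2 over (0, 4).
∫_0^4 u² dx = 18, so ||u||_L² = 3*sqrt(2).
∫_0^4 (u')² dx = 225*π^2/8, so ||u'||_L² = 15*sqrt(2)*π/4.
Ratio ||u||_L² / ||u'||_L² = 4/(5*π).
Sharp Poincaré constant on H^1_0(0, 4) is C_P = L/π = 4/π, achieved by sin(π/4·x).
This is the k = 5 harmonic; the ratio L/(kπ) is strictly less than C_P = L/π, consistent with the sharp inequality ||u||_L² ≤ C_P ||u'||_L².


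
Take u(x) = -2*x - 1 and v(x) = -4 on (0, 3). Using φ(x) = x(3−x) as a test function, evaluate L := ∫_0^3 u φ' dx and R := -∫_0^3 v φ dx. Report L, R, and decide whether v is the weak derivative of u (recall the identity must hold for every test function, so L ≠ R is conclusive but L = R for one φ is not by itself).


LHS = 9, RHS = 18. No, v is not the weak derivative of u.

u(x) = -2*x - 1, classical derivative u'(x) = -2.
φ(x) = x(3−x), so φ'(x) = 3 - 2*x.
Note φ(0) = φ(3) = 0, so the boundary term u·φ vanishes.
LHS = ∫_0^3 u(x) φ'(x) dx = ∫_0^3 (4*x^2 - 4*x - 3) dx. Term by term:
  ∫_0^3 4*x^2 dx = 36;  ∫_0^3 -4*x dx = -18;  ∫_0^3 -3 dx = -9.
Sum: 36 − 18 − 9 = 9.
So LHS = 9.
∫_0^3 v(x) φ(x) dx = ∫_0^3 (4*x^2 - 12*x) dx. Term by term:
  ∫_0^3 4*x^2 dx = 36;  ∫_0^3 -12*x dx = -54.
Sum: 36 − 54 = -18.
So RHS = -∫_0^3 v(x) φ(x) dx = 18.
LHS − RHS = -9 ≠ 0, so the identity fails.
(For a valid weak derivative the identity must hold for EVERY test function, in particular this one. The failure shows v is NOT the weak derivative of u.)
Correct weak derivative would be u'(x) = -2.


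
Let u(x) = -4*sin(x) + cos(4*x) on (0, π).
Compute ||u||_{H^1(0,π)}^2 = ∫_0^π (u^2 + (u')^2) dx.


||u||_{H^1(0,π)}^2 = 272/15 + 49*π/2

u'(x) = -4*sin(4*x) - 4*cos(x).
Expand u² and (u')² and integrate term by term on (0, π), using: for integers n ≥ 1, ∫_0^π sin²(nx) dx = ∫_0^π cos²(nx) dx = π/2; for n ≠ n', ∫_0^π sin(nx)sin(n'x) dx = ∫_0^π cos(nx)cos(n'x) dx = 0; and by product-to-sum, ∫_0^π sin(nx)cos(n'x) dx = ½∫_0^π [sin((n+n')x) + sin((n−n')x)] dx, which is 0 when n+n' is even and 2n/(n²−n'²) when n+n' is odd (it need not vanish on (0, π)).
  u² squared terms: (-4)²·∫sin(x)² dx = 16·π/2 = 8*π;  (1)²·∫cos(4x)² dx = 1·π/2 = π/2.
  u² cross terms: 2·(-4)·(1)·∫sin(x)·cos(4x) dx = -8·(-2/15) = 16/15.
  So ∫_0^π u² dx = 8*π + π/2 + 16/15 = 16/15 + 17*π/2.
  (u')² squared terms: (-4)²·∫cos(x)² dx = 16·π/2 = 8*π;  (-4)²·∫sin(4x)² dx = 16·π/2 = 8*π.
  (u')² cross terms: 2·(-4)·(-4)·∫cos(x)·sin(4x) dx = 32·(8/15) = 256/15.
  So ∫_0^π (u')² dx = 8*π + 8*π + 256/15 = 256/15 + 16*π.
||u||_{H^1}^2 = (16/15 + 17*π/2) + (256/15 + 16*π) = 272/15 + 49*π/2.


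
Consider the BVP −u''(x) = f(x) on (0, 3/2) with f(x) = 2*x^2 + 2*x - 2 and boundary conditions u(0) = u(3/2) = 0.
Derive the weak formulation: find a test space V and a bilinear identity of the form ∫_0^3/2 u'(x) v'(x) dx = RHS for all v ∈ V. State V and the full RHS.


V = H^1_0(0, 3/2) (so v(0) = v(3/2) = 0); weak form: ∫_0^3/2 u'v' dx = ∫_0^3/2 (2*x^2 + 2*x - 2) v dx for all v ∈ V.

Multiply both sides by a test function v and integrate from 0 to 3/2:
  ∫_0^3/2 −u''(x) v(x) dx = ∫_0^3/2 f(x) v(x) dx.
Integrate the LHS by parts once:
  ∫_0^3/2 −u'' v dx = −[u'(x) v(x)]_0^3/2 + ∫_0^3/2 u'(x) v'(x) dx.
Thus ∫_0^3/2 u'(x) v'(x) dx = ∫_0^3/2 f(x) v(x) dx + [u'(x) v(x)]_0^3/2.
Choose V so that boundary terms are either known or forced to vanish.
u is Dirichlet: u(0) = u(3/2) = 0. Let V = H^1_0(0, 3/2); then v(0) = v(3/2) = 0, and [u' v]_0^3/2 = 0.
Weak formulation: find u (satisfying any essential BC) such that ∫_0^3/2 u'(x) v'(x) dx = ∫_0^3/2 f v dx for all v ∈ V.
Substituting f(x) = 2*x^2 + 2*x - 2, the right-hand side is ∫_0^3/2 (2*x^2 + 2*x - 2) v dx.


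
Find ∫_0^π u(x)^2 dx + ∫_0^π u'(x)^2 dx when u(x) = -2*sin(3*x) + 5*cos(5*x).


||u||_{H^1(0,π)}^2 = 345*π

u'(x) = -25*sin(5*x) - 6*cos(3*x).
Expand u² and (u')² and integrate term by term on (0, π), using: for integers n ≥ 1, ∫_0^π sin²(nx) dx = ∫_0^π cos²(nx) dx = π/2; for n ≠ n', ∫_0^π sin(nx)sin(n'x) dx = ∫_0^π cos(nx)cos(n'x) dx = 0; and by product-to-sum, ∫_0^π sin(nx)cos(n'x) dx = ½∫_0^π [sin((n+n')x) + sin((n−n')x)] dx, which is 0 when n+n' is even and 2n/(n²−n'²) when n+n' is odd (it need not vanish on (0, π)).
  u² squared terms: (-2)²·∫sin(3x)² dx = 4·π/2 = 2*π;  (5)²·∫cos(5x)² dx = 25·π/2 = 25*π/2.
  u² cross terms: 2·(-2)·(5)·∫sin(3x)·cos(5x) dx = -20·(0) = 0.
  So ∫_0^π u² dx = 2*π + 25*π/2 + 0 = 29*π/2.
  (u')² squared terms: (-25)²·∫sin(5x)² dx = 625·π/2 = 625*π/2;  (-6)²·∫cos(3x)² dx = 36·π/2 = 18*π.
  (u')² cross terms: 2·(-25)·(-6)·∫sin(5x)·cos(3x) dx = 300·(0) = 0.
  So ∫_0^π (u')² dx = 625*π/2 + 18*π + 0 = 661*π/2.
||u||_{H^1}^2 = (29*π/2) + (661*π/2) = 345*π.


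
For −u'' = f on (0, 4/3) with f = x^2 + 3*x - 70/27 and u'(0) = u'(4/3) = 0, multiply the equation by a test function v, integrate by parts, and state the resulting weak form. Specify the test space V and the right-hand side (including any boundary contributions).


V = H^1(0, 4/3) (no boundary constraint on v; u is determined up to an additive constant); weak form: ∫_0^4/3 u'v' dx = ∫_0^4/3 (x^2 + 3*x - 70/27) v dx for all v ∈ V.

Multiply both sides by a test function v and integrate from 0 to 4/3:
  ∫_0^4/3 −u''(x) v(x) dx = ∫_0^4/3 f(x) v(x) dx.
Integrate the LHS by parts once:
  ∫_0^4/3 −u'' v dx = −[u'(x) v(x)]_0^4/3 + ∫_0^4/3 u'(x) v'(x) dx.
Thus ∫_0^4/3 u'(x) v'(x) dx = ∫_0^4/3 f(x) v(x) dx + [u'(x) v(x)]_0^4/3.
Choose V so that boundary terms are either known or forced to vanish.
u has homogeneous Neumann: u'(0) = u'(4/3) = 0. So [u' v]_0^4/3 = 0·v(4/3) − 0·v(0) = 0 for any v; take V = H^1(0, 4/3).
Weak formulation: find u (satisfying any essential BC) such that ∫_0^4/3 u'(x) v'(x) dx = ∫_0^4/3 f v dx for all v ∈ V (homogeneous Neumann, so boundary terms vanish).
Substituting f(x) = x^2 + 3*x - 70/27, the right-hand side is ∫_0^4/3 (x^2 + 3*x - 70/27) v dx.
Compatibility check (pure Neumann): taking v ≡ 1 ∈ V gives 0 = ∫_0^4/3 f dx + (0) − (0), i.e. ∫_0^4/3 f dx must equal u'(0) − u'(4/3) = 0. Indeed ∫_0^4/3 (x^2 + 3*x - 70/27) dx = 0, so the data are compatible. The solution is then unique only up to an additive constant (fix it e.g. by requiring ∫_0^4/3 u dx = 0).


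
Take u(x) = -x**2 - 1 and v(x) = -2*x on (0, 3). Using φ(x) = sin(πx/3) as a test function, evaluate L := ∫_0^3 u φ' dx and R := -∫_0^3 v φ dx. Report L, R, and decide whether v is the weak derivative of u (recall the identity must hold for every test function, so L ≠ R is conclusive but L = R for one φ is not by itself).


LHS = 18/π, RHS = 18/π. Yes, v = u' weakly.

u(x) = -x**2 - 1, classical derivative u'(x) = -2*x.
φ(x) = sin(πx/3), so φ'(x) = π*cos(π*x/3)/3.
Note φ(0) = φ(3) = 0, so the boundary term u·φ vanishes.
LHS = ∫_0^3 u(x) φ'(x) dx = ∫_0^3 (-π*x^2*cos(π*x/3)/3 - π*cos(π*x/3)/3) dx. Term by term:
  ∫_0^3 -π*cos(π*x/3)/3 dx = 0;  ∫_0^3 -π*x^2*cos(π*x/3)/3 dx = 18/π.
Sum: 0 + 18/π = 18/π.
So LHS = 18/π.
∫_0^3 v(x) φ(x) dx = ∫_0^3 (-2*x*sin(π*x/3)) dx. Term by term:
  ∫_0^3 -2*x*sin(π*x/3) dx = -18/π.
So RHS = -∫_0^3 v(x) φ(x) dx = 18/π.
LHS = RHS, so the identity holds for this test φ.
Moreover u is smooth here and v(x) = u'(x) = -2*x pointwise, so the identity holds for every test function. Hence v is the weak derivative of u.


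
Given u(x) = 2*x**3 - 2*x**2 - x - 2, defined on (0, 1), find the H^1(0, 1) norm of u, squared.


||u||_{H^1}^2 = 307/35

The H^1 norm (squared) on an interval (0, L) is
  ||u||_{H^1}^2 = ∫_0^L u(x)^2 dx + ∫_0^L u'(x)^2 dx.
Compute u'(x) = 6*x**2 - 4*x - 1.
Then u(x)^2 = 4*x**6 - 8*x**5 - 4*x**3 + 9*x**2 + 4*x + 4 and u'(x)^2 = 36*x**4 - 48*x**3 + 4*x**2 + 8*x + 1.
Integrate each monomial from 0 to 1 using ∫_0^1 c·x^n dx = c·1^(n+1)/(n+1):
  ∫_0^1 u(x)^2 dx = ∫_0^1 (4*x^6 - 8*x^5 - 4*x^3 + 9*x^2 + 4*x + 4) dx. Term by term:
    ∫_0^1 4*x^6 dx = 4/7;  ∫_0^1 -8*x^5 dx = -4/3;  ∫_0^1 -4*x^3 dx = -1;
    ∫_0^1 9*x^2 dx = 3;  ∫_0^1 4*x dx = 2;  ∫_0^1 4 dx = 4.
  Sum: 4/7 − 4/3 − 1 + 3 + 2 + 4 = 152/21.
  ∫_0^1 u'(x)^2 dx = ∫_0^1 (36*x^4 - 48*x^3 + 4*x^2 + 8*x + 1) dx. Term by term:
    ∫_0^1 36*x^4 dx = 36/5;  ∫_0^1 -48*x^3 dx = -12;  ∫_0^1 4*x^2 dx = 4/3;
    ∫_0^1 8*x dx = 4;  ∫_0^1 1 dx = 1.
  Sum: 36/5 − 12 + 4/3 + 4 + 1 = 23/15.
Adding: ||u||_{H^1}^2 = 152/21 + 23/15 = 307/35.


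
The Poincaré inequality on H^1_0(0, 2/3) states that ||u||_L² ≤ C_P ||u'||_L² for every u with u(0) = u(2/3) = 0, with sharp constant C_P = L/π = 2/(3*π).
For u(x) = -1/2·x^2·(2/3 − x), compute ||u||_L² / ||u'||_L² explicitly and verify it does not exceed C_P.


||u||_L² / ||u'||_L² = sqrt(14)/21 < C_P = 2/(3*π).

u(x) = -1/2·x^2·(2/3 − x), so u'(x) = x*(9*x - 4)/6.
u(x) = -1/2·x^2·(2/3 − x) vanishes at x = 0 and x = 2/3, so u ∈ H^1_0(0, 2/3). Differentiate via the product rule and integrate the resulting polynomials term by term.
  ∫_0^2/3 u² dx = ∫_0^2/3 (x^6/4 - x^5/3 + x^4/9) dx. Term by term:
    ∫_0^2/3 x^6/4 dx = 32/15309;  ∫_0^2/3 -x^5/3 dx = -32/6561;  ∫_0^2/3 x^4/9 dx = 32/10935.
  Sum: 32/15309 − 32/6561 + 32/10935 = 32/229635.
  ∫_0^2/3 (u')² dx = ∫_0^2/3 (9*x^4/4 - 2*x^3 + 4*x^2/9) dx. Term by term:
    ∫_0^2/3 9*x^4/4 dx = 8/135;  ∫_0^2/3 -2*x^3 dx = -8/81;  ∫_0^2/3 4*x^2/9 dx = 32/729.
  Sum: 8/135 − 8/81 + 32/729 = 16/3645.
∫_0^2/3 u² dx = 32/229635, so ||u||_L² = 4*sqrt(70)/2835.
∫_0^2/3 (u')² dx = 16/3645, so ||u'||_L² = 4*sqrt(5)/135.
Ratio ||u||_L² / ||u'||_L² = sqrt(14)/21.
Sharp Poincaré constant on H^1_0(0, 2/3) is C_P = L/π = 2/(3*π), achieved by sin(3*π/2·x).
A polynomial bump cannot attain the sharp Poincaré constant (only the first sine eigenfunction does), so the ratio is strictly less than C_P, consistent with ||u||_L² ≤ C_P ||u'||_L².


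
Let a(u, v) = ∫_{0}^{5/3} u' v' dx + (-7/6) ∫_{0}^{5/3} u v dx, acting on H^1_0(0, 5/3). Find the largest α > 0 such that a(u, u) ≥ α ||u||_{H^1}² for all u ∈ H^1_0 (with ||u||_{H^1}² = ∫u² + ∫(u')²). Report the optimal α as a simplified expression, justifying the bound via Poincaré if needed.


α = (-175 + 54*π^2)/(6*(25 + 9*π^2))

Coercivity of a(·,·) on H^1_0(0, 5/3) means a(u, u) ≥ α ||u||_{H^1}² for every u ∈ H^1_0.
The interval has length L = 5/3, and Poincaré/coercivity depend only on L. Here a(u, u) = ∫(u')² + (-7/6)·∫u².
Here c = -7/6 < 0 with |c| < (π/L)² = 9*π^2/25, so coercivity still holds. The condition a(u,u) ≥ α||u||_{H^1}² reads (1−α)∫(u')² ≥ (α−c)∫u². Any admissible α is ≤ 1 (rapidly oscillating u have ∫u²/∫(u')² → 0), and α = 1 would force 0 ≥ (1−c)∫u², impossible since c < 1; so 1−α > 0. By the sharp Poincaré inequality on H^1_0 of an interval of length L, ∫(u')² ≥ (π/L)²∫u² with equality for the first sine mode sin(π(x−x₀)/L) (x₀ the left endpoint), so the inequality holds for all u iff (1−α)(π/L)² ≥ α − c, i.e. α ≤ ((π/L)² + c)/((π/L)² + 1) = (1 + c(L/π)²)/(1 + (L/π)²). (Direct route, valid since c ≤ 0: Poincaré gives c∫u² ≥ c(L/π)²∫(u')², so a(u,u) ≥ (1 + c(L/π)²)∫(u')², while ||u||_{H^1}² ≤ (1 + (L/π)²)∫(u')²; dividing yields the same α.) With (π/L)² = 9*π^2/25 and c = -7/6, the largest admissible constant is α = ((π/L)² + c)/((π/L)² + 1).
Simplifying, α = (-175 + 54*π^2)/(6*(25 + 9*π^2)).


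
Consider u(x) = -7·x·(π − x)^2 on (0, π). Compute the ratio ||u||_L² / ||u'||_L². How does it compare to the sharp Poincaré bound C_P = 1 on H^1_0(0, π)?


||u||_L² / ||u'||_L² = sqrt(14)*π/14 < C_P = 1.

u(x) = -7·x·(π − x)^2, so u'(x) = 7*(π - 3*x)*(x - π).
u(x) = -7·x·(π − x)^2 vanishes at x = 0 and x = π, so u ∈ H^1_0(0, π). Differentiate via the product rule and integrate the resulting polynomials term by term.
  ∫_0^π u² dx = ∫_0^π (49*x^6 - 196*π*x^5 + 294*π^2*x^4 - 196*π^3*x^3 + 49*π^4*x^2) dx. Term by term:
    ∫_0^π 49*x^6 dx = 7*π^7;  ∫_0^π -196*π*x^5 dx = -98*π^7/3;  ∫_0^π 294*π^2*x^4 dx = 294*π^7/5;
    ∫_0^π -196*π^3*x^3 dx = -49*π^7;  ∫_0^π 49*π^4*x^2 dx = 49*π^7/3.
  Sum: 7*π^7 − 98*π^7/3 + 294*π^7/5 − 49*π^7 + 49*π^7/3 = 7*π^7/15.
  ∫_0^π (u')² dx = ∫_0^π (441*x^4 - 1176*π*x^3 + 1078*π^2*x^2 - 392*π^3*x + 49*π^4) dx. Term by term:
    ∫_0^π 441*x^4 dx = 441*π^5/5;  ∫_0^π -1176*π*x^3 dx = -294*π^5;  ∫_0^π 1078*π^2*x^2 dx = 1078*π^5/3;
    ∫_0^π -392*π^3*x dx = -196*π^5;  ∫_0^π 49*π^4 dx = 49*π^5.
  Sum: 441*π^5/5 − 294*π^5 + 1078*π^5/3 − 196*π^5 + 49*π^5 = 98*π^5/15.
∫_0^π u² dx = 7*π^7/15, so ||u||_L² = sqrt(105)*π^(7/2)/15.
∫_0^π (u')² dx = 98*π^5/15, so ||u'||_L² = 7*sqrt(30)*π^(5/2)/15.
Ratio ||u||_L² / ||u'||_L² = sqrt(14)*π/14.
Sharp Poincaré constant on H^1_0(0, π) is C_P = L/π = 1, achieved by sin(x).
A polynomial bump cannot attain the sharp Poincaré constant (only the first sine eigenfunction does), so the ratio is strictly less than C_P, consistent with ||u||_L² ≤ C_P ||u'||_L².


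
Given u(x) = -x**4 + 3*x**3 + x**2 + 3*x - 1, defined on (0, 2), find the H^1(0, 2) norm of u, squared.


||u||_{H^1}^2 = 101176/315

The H^1 norm (squared) on an interval (0, L) is
  ||u||_{H^1}^2 = ∫_0^L u(x)^2 dx + ∫_0^L u'(x)^2 dx.
Compute u'(x) = -4*x**3 + 9*x**2 + 2*x + 3.
Then u(x)^2 = x**8 - 6*x**7 + 7*x**6 + 21*x**4 + 7*x**2 - 6*x + 1 and u'(x)^2 = 16*x**6 - 72*x**5 + 65*x**4 + 12*x**3 + 58*x**2 + 12*x + 9.
Integrate each monomial from 0 to 2 using ∫_0^2 c·x^n dx = c·2^(n+1)/(n+1):
  ∫_0^2 u(x)^2 dx = ∫_0^2 (x^8 - 6*x^7 + 7*x^6 + 21*x^4 + 7*x^2 - 6*x + 1) dx. Term by term:
    ∫_0^2 x^8 dx = 512/9;  ∫_0^2 -6*x^7 dx = -192;  ∫_0^2 7*x^6 dx = 128;
    ∫_0^2 21*x^4 dx = 672/5;  ∫_0^2 7*x^2 dx = 56/3;  ∫_0^2 -6*x dx = -12;
    ∫_0^2 1 dx = 2.
  Sum: 512/9 − 192 + 128 + 672/5 + 56/3 − 12 + 2 = 6118/45.
  ∫_0^2 u'(x)^2 dx = ∫_0^2 (16*x^6 - 72*x^5 + 65*x^4 + 12*x^3 + 58*x^2 + 12*x + 9) dx. Term by term:
    ∫_0^2 16*x^6 dx = 2048/7;  ∫_0^2 -72*x^5 dx = -768;  ∫_0^2 65*x^4 dx = 416;
    ∫_0^2 12*x^3 dx = 48;  ∫_0^2 58*x^2 dx = 464/3;  ∫_0^2 12*x dx = 24;
    ∫_0^2 9 dx = 18.
  Sum: 2048/7 − 768 + 416 + 48 + 464/3 + 24 + 18 = 3890/21.
Adding: ||u||_{H^1}^2 = 6118/45 + 3890/21 = 101176/315.


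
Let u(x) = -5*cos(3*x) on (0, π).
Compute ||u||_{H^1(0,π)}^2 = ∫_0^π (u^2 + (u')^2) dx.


||u||_{H^1(0,π)}^2 = 125*π

u'(x) = 15*sin(3*x).
Expand u² and (u')² and integrate term by term on (0, π), using: for integers n ≥ 1, ∫_0^π sin²(nx) dx = ∫_0^π cos²(nx) dx = π/2; for n ≠ n', ∫_0^π sin(nx)sin(n'x) dx = ∫_0^π cos(nx)cos(n'x) dx = 0; and by product-to-sum, ∫_0^π sin(nx)cos(n'x) dx = ½∫_0^π [sin((n+n')x) + sin((n−n')x)] dx, which is 0 when n+n' is even and 2n/(n²−n'²) when n+n' is odd (it need not vanish on (0, π)).
  u² squared terms: (-5)²·∫cos(3x)² dx = 25·π/2 = 25*π/2.
  So ∫_0^π u² dx = 25*π/2.
  (u')² squared terms: (15)²·∫sin(3x)² dx = 225·π/2 = 225*π/2.
  So ∫_0^π (u')² dx = 225*π/2.
||u||_{H^1}^2 = (25*π/2) + (225*π/2) = 125*π.


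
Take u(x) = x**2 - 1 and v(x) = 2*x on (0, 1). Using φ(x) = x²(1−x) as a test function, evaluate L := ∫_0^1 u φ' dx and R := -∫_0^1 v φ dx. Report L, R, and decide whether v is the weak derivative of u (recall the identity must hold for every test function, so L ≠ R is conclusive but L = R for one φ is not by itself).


LHS = -1/10, RHS = -1/10. Yes, v = u' weakly.

u(x) = x**2 - 1, classical derivative u'(x) = 2*x.
φ(x) = x²(1−x), so φ'(x) = x*(2 - 3*x).
Note φ(0) = φ(1) = 0, so the boundary term u·φ vanishes.
LHS = ∫_0^1 u(x) φ'(x) dx = ∫_0^1 (-3*x^4 + 2*x^3 + 3*x^2 - 2*x) dx. Term by term:
  ∫_0^1 -3*x^4 dx = -3/5;  ∫_0^1 2*x^3 dx = 1/2;  ∫_0^1 3*x^2 dx = 1;
  ∫_0^1 -2*x dx = -1.
Sum: -3/5 + 1/2 + 1 − 1 = -1/10.
So LHS = -1/10.
∫_0^1 v(x) φ(x) dx = ∫_0^1 (-2*x^4 + 2*x^3) dx. Term by term:
  ∫_0^1 -2*x^4 dx = -2/5;  ∫_0^1 2*x^3 dx = 1/2.
Sum: -2/5 + 1/2 = 1/10.
So RHS = -∫_0^1 v(x) φ(x) dx = -1/10.
LHS = RHS, so the identity holds for this test φ.
Moreover u is smooth here and v(x) = u'(x) = 2*x pointwise, so the identity holds for every test function. Hence v is the weak derivative of u.


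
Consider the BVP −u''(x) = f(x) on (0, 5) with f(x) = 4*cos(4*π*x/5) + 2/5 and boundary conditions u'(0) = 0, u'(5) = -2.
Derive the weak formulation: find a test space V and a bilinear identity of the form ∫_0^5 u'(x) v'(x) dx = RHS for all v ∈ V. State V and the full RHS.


V = H^1(0, 5) (v unrestricted at boundary; u is determined up to an additive constant); weak form: ∫_0^5 u'v' dx = ∫_0^5 (4*cos(4*π*x/5) + 2/5) v dx − 2·v(5) for all v ∈ V.

Multiply both sides by a test function v and integrate from 0 to 5:
  ∫_0^5 −u''(x) v(x) dx = ∫_0^5 f(x) v(x) dx.
Integrate the LHS by parts once:
  ∫_0^5 −u'' v dx = −[u'(x) v(x)]_0^5 + ∫_0^5 u'(x) v'(x) dx.
Thus ∫_0^5 u'(x) v'(x) dx = ∫_0^5 f(x) v(x) dx + [u'(x) v(x)]_0^5.
Choose V so that boundary terms are either known or forced to vanish.
u has inhomogeneous Neumann u'(0) = 0, u'(5) = -2. [u' v]_0^5 = (-2)·v(5) − (0)·v(0) = − 2·v(5). Take V = H^1(0, 5); boundary term becomes part of RHS.
Weak formulation: find u (satisfying any essential BC) such that ∫_0^5 u'(x) v'(x) dx = ∫_0^5 f v dx − 2·v(5) for all v ∈ V (Neumann data are natural BCs: they enter the RHS as boundary terms).
Substituting f(x) = 4*cos(4*π*x/5) + 2/5, the right-hand side is ∫_0^5 (4*cos(4*π*x/5) + 2/5) v dx − 2·v(5).
Compatibility check (pure Neumann): taking v ≡ 1 ∈ V gives 0 = ∫_0^5 f dx + (-2) − (0), i.e. ∫_0^5 f dx must equal u'(0) − u'(5) = 2. Indeed ∫_0^5 (4*cos(4*π*x/5) + 2/5) dx = 2, so the data are compatible. The solution is then unique only up to an additive constant (fix it e.g. by requiring ∫_0^5 u dx = 0).


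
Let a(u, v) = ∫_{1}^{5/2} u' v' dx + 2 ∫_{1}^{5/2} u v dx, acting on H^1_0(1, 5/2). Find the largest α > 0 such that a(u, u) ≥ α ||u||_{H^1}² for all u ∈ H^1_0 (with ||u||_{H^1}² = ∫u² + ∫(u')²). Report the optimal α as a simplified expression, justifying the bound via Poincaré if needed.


α = 1

Coercivity of a(·,·) on H^1_0(1, 5/2) means a(u, u) ≥ α ||u||_{H^1}² for every u ∈ H^1_0.
The interval has length L = 3/2, and Poincaré/coercivity depend only on L. Here a(u, u) = ∫(u')² + (2)·∫u².
Here c = 2 ≥ 1, so a(u,u) = ∫(u')² + c∫u² ≥ ∫(u')² + ∫u² = ||u||_{H^1}², i.e. α = 1 works. No larger α is possible: a(u,u) ≥ α||u||_{H^1}² means (1−α)∫(u')² ≥ (α−c)∫u², and for the modes u_n = sin(nπ(x−x₀)/L) (x₀ the left endpoint) one has ∫u_n²/∫(u_n')² = (L/(nπ))² → 0, so a(u_n,u_n)/||u_n||_{H^1}² → 1. Hence the optimal constant is α = 1.
Therefore α = 1.


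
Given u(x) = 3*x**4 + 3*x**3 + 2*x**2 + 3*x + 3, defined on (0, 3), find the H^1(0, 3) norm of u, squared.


||u||_{H^1}^2 = 18342333/140

The H^1 norm (squared) on an interval (0, L) is
  ||u||_{H^1}^2 = ∫_0^L u(x)^2 dx + ∫_0^L u'(x)^2 dx.
Compute u'(x) = 12*x**3 + 9*x**2 + 4*x + 3.
Then u(x)^2 = 9*x**8 + 18*x**7 + 21*x**6 + 30*x**5 + 40*x**4 + 30*x**3 + 21*x**2 + 18*x + 9 and u'(x)^2 = 144*x**6 + 216*x**5 + 177*x**4 + 144*x**3 + 70*x**2 + 24*x + 9.
Integrate each monomial from 0 to 3 using ∫_0^3 c·x^n dx = c·3^(n+1)/(n+1):
  ∫_0^3 u(x)^2 dx = ∫_0^3 (9*x^8 + 18*x^7 + 21*x^6 + 30*x^5 + 40*x^4 + 30*x^3 + 21*x^2 + 18*x + 9) dx. Term by term:
    ∫_0^3 9*x^8 dx = 19683;  ∫_0^3 18*x^7 dx = 59049/4;  ∫_0^3 21*x^6 dx = 6561;
    ∫_0^3 30*x^5 dx = 3645;  ∫_0^3 40*x^4 dx = 1944;  ∫_0^3 30*x^3 dx = 1215/2;
    ∫_0^3 21*x^2 dx = 189;  ∫_0^3 18*x dx = 81;  ∫_0^3 9 dx = 27.
  Sum: 19683 + 59049/4 + 6561 + 3645 + 1944 + 1215/2 + 189 + 81 + 27 = 189999/4.
  ∫_0^3 u'(x)^2 dx = ∫_0^3 (144*x^6 + 216*x^5 + 177*x^4 + 144*x^3 + 70*x^2 + 24*x + 9) dx. Term by term:
    ∫_0^3 144*x^6 dx = 314928/7;  ∫_0^3 216*x^5 dx = 26244;  ∫_0^3 177*x^4 dx = 43011/5;
    ∫_0^3 144*x^3 dx = 2916;  ∫_0^3 70*x^2 dx = 630;  ∫_0^3 24*x dx = 108;
    ∫_0^3 9 dx = 27.
  Sum: 314928/7 + 26244 + 43011/5 + 2916 + 630 + 108 + 27 = 2923092/35.
Adding: ||u||_{H^1}^2 = 189999/4 + 2923092/35 = 18342333/140.


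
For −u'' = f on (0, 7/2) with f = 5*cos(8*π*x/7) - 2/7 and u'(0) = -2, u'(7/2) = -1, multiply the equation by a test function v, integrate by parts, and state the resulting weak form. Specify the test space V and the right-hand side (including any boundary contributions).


V = H^1(0, 7/2) (v unrestricted at boundary; u is determined up to an additive constant); weak form: ∫_0^7/2 u'v' dx = ∫_0^7/2 (5*cos(8*π*x/7) - 2/7) v dx − v(7/2) + 2·v(0) for all v ∈ V.

Multiply both sides by a test function v and integrate from 0 to 7/2:
  ∫_0^7/2 −u''(x) v(x) dx = ∫_0^7/2 f(x) v(x) dx.
Integrate the LHS by parts once:
  ∫_0^7/2 −u'' v dx = −[u'(x) v(x)]_0^7/2 + ∫_0^7/2 u'(x) v'(x) dx.
Thus ∫_0^7/2 u'(x) v'(x) dx = ∫_0^7/2 f(x) v(x) dx + [u'(x) v(x)]_0^7/2.
Choose V so that boundary terms are either known or forced to vanish.
u has inhomogeneous Neumann u'(0) = -2, u'(7/2) = -1. [u' v]_0^7/2 = (-1)·v(7/2) − (-2)·v(0) = − v(7/2) + 2·v(0). Take V = H^1(0, 7/2); boundary term becomes part of RHS.
Weak formulation: find u (satisfying any essential BC) such that ∫_0^7/2 u'(x) v'(x) dx = ∫_0^7/2 f v dx − v(7/2) + 2·v(0) for all v ∈ V (Neumann data are natural BCs: they enter the RHS as boundary terms).
Substituting f(x) = 5*cos(8*π*x/7) - 2/7, the right-hand side is ∫_0^7/2 (5*cos(8*π*x/7) - 2/7) v dx − v(7/2) + 2·v(0).
Compatibility check (pure Neumann): taking v ≡ 1 ∈ V gives 0 = ∫_0^7/2 f dx + (-1) − (-2), i.e. ∫_0^7/2 f dx must equal u'(0) − u'(7/2) = -1. Indeed ∫_0^7/2 (5*cos(8*π*x/7) - 2/7) dx = -1, so the data are compatible. The solution is then unique only up to an additive constant (fix it e.g. by requiring ∫_0^7/2 u dx = 0).


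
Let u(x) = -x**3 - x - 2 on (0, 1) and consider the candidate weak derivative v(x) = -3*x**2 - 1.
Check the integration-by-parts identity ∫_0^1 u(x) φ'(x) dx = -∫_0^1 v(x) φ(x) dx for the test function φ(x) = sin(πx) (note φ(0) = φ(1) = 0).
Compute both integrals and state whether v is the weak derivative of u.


LHS = -12/π^3 + 5/π, RHS = -12/π^3 + 5/π. Yes, v = u' weakly.

u(x) = -x**3 - x - 2, classical derivative u'(x) = -3*x**2 - 1.
φ(x) = sin(πx), so φ'(x) = π*cos(π*x).
Note φ(0) = φ(1) = 0, so the boundary term u·φ vanishes.
LHS = ∫_0^1 u(x) φ'(x) dx = ∫_0^1 (-π*x^3*cos(π*x) - π*x*cos(π*x) - 2*π*cos(π*x)) dx. Term by term:
  ∫_0^1 -2*π*cos(π*x) dx = 0;  ∫_0^1 -π*x*cos(π*x) dx = 2/π;  ∫_0^1 -π*x^3*cos(π*x) dx = -12/π^3 + 3/π.
Sum: 0 + 2/π + -12/π^3 + 3/π = -12/π^3 + 5/π.
So LHS = -12/π^3 + 5/π.
∫_0^1 v(x) φ(x) dx = ∫_0^1 (-3*x^2*sin(π*x) - sin(π*x)) dx. Term by term:
  ∫_0^1 -sin(π*x) dx = -2/π;  ∫_0^1 -3*x^2*sin(π*x) dx = -3/π + 12/π^3.
Sum: -2/π + -3/π + 12/π^3 = -5/π + 12/π^3.
So RHS = -∫_0^1 v(x) φ(x) dx = -12/π^3 + 5/π.
LHS = RHS, so the identity holds for this test φ.
Moreover u is smooth here and v(x) = u'(x) = -3*x**2 - 1 pointwise, so the identity holds for every test function. Hence v is the weak derivative of u.


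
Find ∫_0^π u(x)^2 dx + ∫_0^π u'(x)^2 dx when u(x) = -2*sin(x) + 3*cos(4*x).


||u||_{H^1(0,π)}^2 = 136/5 + 161*π/2

u'(x) = -12*sin(4*x) - 2*cos(x).
Expand u² and (u')² and integrate term by term on (0, π), using: for integers n ≥ 1, ∫_0^π sin²(nx) dx = ∫_0^π cos²(nx) dx = π/2; for n ≠ n', ∫_0^π sin(nx)sin(n'x) dx = ∫_0^π cos(nx)cos(n'x) dx = 0; and by product-to-sum, ∫_0^π sin(nx)cos(n'x) dx = ½∫_0^π [sin((n+n')x) + sin((n−n')x)] dx, which is 0 when n+n' is even and 2n/(n²−n'²) when n+n' is odd (it need not vanish on (0, π)).
  u² squared terms: (-2)²·∫sin(x)² dx = 4·π/2 = 2*π;  (3)²·∫cos(4x)² dx = 9·π/2 = 9*π/2.
  u² cross terms: 2·(-2)·(3)·∫sin(x)·cos(4x) dx = -12·(-2/15) = 8/5.
  So ∫_0^π u² dx = 2*π + 9*π/2 + 8/5 = 8/5 + 13*π/2.
  (u')² squared terms: (-12)²·∫sin(4x)² dx = 144·π/2 = 72*π;  (-2)²·∫cos(x)² dx = 4·π/2 = 2*π.
  (u')² cross terms: 2·(-12)·(-2)·∫sin(4x)·cos(x) dx = 48·(8/15) = 128/5.
  So ∫_0^π (u')² dx = 72*π + 2*π + 128/5 = 128/5 + 74*π.
||u||_{H^1}^2 = (8/5 + 13*π/2) + (128/5 + 74*π) = 136/5 + 161*π/2.


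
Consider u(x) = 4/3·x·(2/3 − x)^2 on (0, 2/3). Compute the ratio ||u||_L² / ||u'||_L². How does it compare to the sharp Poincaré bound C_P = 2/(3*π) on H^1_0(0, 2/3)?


||u||_L² / ||u'||_L² = sqrt(14)/21 < C_P = 2/(3*π).

u(x) = 4/3·x·(2/3 − x)^2, so u'(x) = 4*x^2 - 32*x/9 + 16/27.
u(x) = 4/3·x·(2/3 − x)^2 vanishes at x = 0 and x = 2/3, so u ∈ H^1_0(0, 2/3). Differentiate via the product rule and integrate the resulting polynomials term by term.
  ∫_0^2/3 u² dx = ∫_0^2/3 (16*x^6/9 - 128*x^5/27 + 128*x^4/27 - 512*x^3/243 + 256*x^2/729) dx. Term by term:
    ∫_0^2/3 16*x^6/9 dx = 2048/137781;  ∫_0^2/3 -128*x^5/27 dx = -4096/59049;  ∫_0^2/3 128*x^4/27 dx = 4096/32805;
    ∫_0^2/3 -512*x^3/243 dx = -2048/19683;  ∫_0^2/3 256*x^2/729 dx = 2048/59049.
  Sum: 2048/137781 − 4096/59049 + 4096/32805 − 2048/19683 + 2048/59049 = 2048/2066715.
  ∫_0^2/3 (u')² dx = ∫_0^2/3 (16*x^4 - 256*x^3/9 + 1408*x^2/81 - 1024*x/243 + 256/729) dx. Term by term:
    ∫_0^2/3 16*x^4 dx = 512/1215;  ∫_0^2/3 -256*x^3/9 dx = -1024/729;  ∫_0^2/3 1408*x^2/81 dx = 11264/6561;
    ∫_0^2/3 -1024*x/243 dx = -2048/2187;  ∫_0^2/3 256/729 dx = 512/2187.
  Sum: 512/1215 − 1024/729 + 11264/6561 − 2048/2187 + 512/2187 = 1024/32805.
∫_0^2/3 u² dx = 2048/2066715, so ||u||_L² = 32*sqrt(70)/8505.
∫_0^2/3 (u')² dx = 1024/32805, so ||u'||_L² = 32*sqrt(5)/405.
Ratio ||u||_L² / ||u'||_L² = sqrt(14)/21.
Sharp Poincaré constant on H^1_0(0, 2/3) is C_P = L/π = 2/(3*π), achieved by sin(3*π/2·x).
A polynomial bump cannot attain the sharp Poincaré constant (only the first sine eigenfunction does), so the ratio is strictly less than C_P, consistent with ||u||_L² ≤ C_P ||u'||_L².


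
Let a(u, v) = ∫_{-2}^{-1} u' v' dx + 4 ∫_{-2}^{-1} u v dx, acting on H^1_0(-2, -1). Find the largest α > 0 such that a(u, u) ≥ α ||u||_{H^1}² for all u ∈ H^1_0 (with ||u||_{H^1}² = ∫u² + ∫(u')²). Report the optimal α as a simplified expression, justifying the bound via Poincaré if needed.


α = 1

Coercivity of a(·,·) on H^1_0(-2, -1) means a(u, u) ≥ α ||u||_{H^1}² for every u ∈ H^1_0.
The interval has length L = 1, and Poincaré/coercivity depend only on L. Here a(u, u) = ∫(u')² + (4)·∫u².
Here c = 4 ≥ 1, so a(u,u) = ∫(u')² + c∫u² ≥ ∫(u')² + ∫u² = ||u||_{H^1}², i.e. α = 1 works. No larger α is possible: a(u,u) ≥ α||u||_{H^1}² means (1−α)∫(u')² ≥ (α−c)∫u², and for the modes u_n = sin(nπ(x−x₀)/L) (x₀ the left endpoint) one has ∫u_n²/∫(u_n')² = (L/(nπ))² → 0, so a(u_n,u_n)/||u_n||_{H^1}² → 1. Hence the optimal constant is α = 1.
Therefore α = 1.


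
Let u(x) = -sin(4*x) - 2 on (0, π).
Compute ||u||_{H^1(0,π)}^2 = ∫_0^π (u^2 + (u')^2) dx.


||u||_{H^1(0,π)}^2 = 25*π/2

u'(x) = -4*cos(4*x).
Expand u² and (u')² and integrate term by term on (0, π), using: for integers n ≥ 1, ∫_0^π sin²(nx) dx = ∫_0^π cos²(nx) dx = π/2; for n ≠ n', ∫_0^π sin(nx)sin(n'x) dx = ∫_0^π cos(nx)cos(n'x) dx = 0; and by product-to-sum, ∫_0^π sin(nx)cos(n'x) dx = ½∫_0^π [sin((n+n')x) + sin((n−n')x)] dx, which is 0 when n+n' is even and 2n/(n²−n'²) when n+n' is odd (it need not vanish on (0, π)). For the constant mode: ∫_0^π 1 dx = π, ∫_0^π cos(nx) dx = 0, ∫_0^π sin(nx) dx = (1−(−1)^n)/n.
  u² squared terms: (-2)²·∫1 dx = 4·π = 4*π;  (-1)²·∫sin(4x)² dx = 1·π/2 = π/2.
  u² cross terms: 2·(-2)·(-1)·∫1·sin(4x) dx = 4·(0) = 0.
  So ∫_0^π u² dx = 4*π + π/2 + 0 = 9*π/2.
  (u')² squared terms: (-4)²·∫cos(4x)² dx = 16·π/2 = 8*π.
  So ∫_0^π (u')² dx = 8*π.
||u||_{H^1}^2 = (9*π/2) + (8*π) = 25*π/2.


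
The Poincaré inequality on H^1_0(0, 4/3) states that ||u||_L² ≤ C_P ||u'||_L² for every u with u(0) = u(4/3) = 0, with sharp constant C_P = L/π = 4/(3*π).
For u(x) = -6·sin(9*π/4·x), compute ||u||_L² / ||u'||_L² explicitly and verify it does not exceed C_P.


||u||_L² / ||u'||_L² = 4/(9*π) < C_P = 4/(3*π).

u(x) = -6·sin(9*π/4·x), so u'(x) = -27*π*cos(9*π*x/4)/2.
Writing u(x) = A·sin(kπx/L) with A = -6 and k = 3, use ∫_0^L sin²(kπx/L) dx = L/2 and ∫_0^L cos²(kπx/L) dx = L/2.
u² = 36·sin²(9*π/4·x) and (u')² = 729*π^2/4·cos²(9*π/4·x), and each of sin², cos² integrates to L/2 = 2/3 over (0, 4/3).
∫_0^4/3 u² dx = 24, so ||u||_L² = 2*sqrt(6).
∫_0^4/3 (u')² dx = 243*π^2/2, so ||u'||_L² = 9*sqrt(6)*π/2.
Ratio ||u||_L² / ||u'||_L² = 4/(9*π).
Sharp Poincaré constant on H^1_0(0, 4/3) is C_P = L/π = 4/(3*π), achieved by sin(3*π/4·x).
This is the k = 3 harmonic; the ratio L/(kπ) is strictly less than C_P = L/π, consistent with the sharp inequality ||u||_L² ≤ C_P ||u'||_L².


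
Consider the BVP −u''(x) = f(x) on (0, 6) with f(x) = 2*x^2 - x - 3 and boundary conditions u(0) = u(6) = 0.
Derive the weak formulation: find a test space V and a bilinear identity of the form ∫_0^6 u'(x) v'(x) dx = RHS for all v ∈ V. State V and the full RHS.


V = H^1_0(0, 6) (so v(0) = v(6) = 0); weak form: ∫_0^6 u'v' dx = ∫_0^6 (2*x^2 - x - 3) v dx for all v ∈ V.

Multiply both sides by a test function v and integrate from 0 to 6:
  ∫_0^6 −u''(x) v(x) dx = ∫_0^6 f(x) v(x) dx.
Integrate the LHS by parts once:
  ∫_0^6 −u'' v dx = −[u'(x) v(x)]_0^6 + ∫_0^6 u'(x) v'(x) dx.
Thus ∫_0^6 u'(x) v'(x) dx = ∫_0^6 f(x) v(x) dx + [u'(x) v(x)]_0^6.
Choose V so that boundary terms are either known or forced to vanish.
u is Dirichlet: u(0) = u(6) = 0. Let V = H^1_0(0, 6); then v(0) = v(6) = 0, and [u' v]_0^6 = 0.
Weak formulation: find u (satisfying any essential BC) such that ∫_0^6 u'(x) v'(x) dx = ∫_0^6 f v dx for all v ∈ V.
Substituting f(x) = 2*x^2 - x - 3, the right-hand side is ∫_0^6 (2*x^2 - x - 3) v dx.


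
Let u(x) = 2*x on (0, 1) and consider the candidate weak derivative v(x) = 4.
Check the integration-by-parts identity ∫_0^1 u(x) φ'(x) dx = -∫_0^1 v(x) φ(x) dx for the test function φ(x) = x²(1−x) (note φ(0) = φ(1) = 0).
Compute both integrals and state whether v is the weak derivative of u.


LHS = -1/6, RHS = -1/3. No, v is not the weak derivative of u.

u(x) = 2*x, classical derivative u'(x) = 2.
φ(x) = x²(1−x), so φ'(x) = x*(2 - 3*x).
Note φ(0) = φ(1) = 0, so the boundary term u·φ vanishes.
LHS = ∫_0^1 u(x) φ'(x) dx = ∫_0^1 (-6*x^3 + 4*x^2) dx. Term by term:
  ∫_0^1 -6*x^3 dx = -3/2;  ∫_0^1 4*x^2 dx = 4/3.
Sum: -3/2 + 4/3 = -1/6.
So LHS = -1/6.
∫_0^1 v(x) φ(x) dx = ∫_0^1 (-4*x^3 + 4*x^2) dx. Term by term:
  ∫_0^1 -4*x^3 dx = -1;  ∫_0^1 4*x^2 dx = 4/3.
Sum: -1 + 4/3 = 1/3.
So RHS = -∫_0^1 v(x) φ(x) dx = -1/3.
LHS − RHS = 1/6 ≠ 0, so the identity fails.
(For a valid weak derivative the identity must hold for EVERY test function, in particular this one. The failure shows v is NOT the weak derivative of u.)
Correct weak derivative would be u'(x) = 2.


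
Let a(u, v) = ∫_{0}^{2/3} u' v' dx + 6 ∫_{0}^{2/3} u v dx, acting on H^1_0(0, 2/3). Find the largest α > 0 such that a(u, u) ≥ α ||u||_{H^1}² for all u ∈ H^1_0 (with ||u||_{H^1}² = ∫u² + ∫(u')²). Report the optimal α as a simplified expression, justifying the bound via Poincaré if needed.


α = 1

Coercivity of a(·,·) on H^1_0(0, 2/3) means a(u, u) ≥ α ||u||_{H^1}² for every u ∈ H^1_0.
The interval has length L = 2/3, and Poincaré/coercivity depend only on L. Here a(u, u) = ∫(u')² + (6)·∫u².
Here c = 6 ≥ 1, so a(u,u) = ∫(u')² + c∫u² ≥ ∫(u')² + ∫u² = ||u||_{H^1}², i.e. α = 1 works. No larger α is possible: a(u,u) ≥ α||u||_{H^1}² means (1−α)∫(u')² ≥ (α−c)∫u², and for the modes u_n = sin(nπ(x−x₀)/L) (x₀ the left endpoint) one has ∫u_n²/∫(u_n')² = (L/(nπ))² → 0, so a(u_n,u_n)/||u_n||_{H^1}² → 1. Hence the optimal constant is α = 1.
Therefore α = 1.


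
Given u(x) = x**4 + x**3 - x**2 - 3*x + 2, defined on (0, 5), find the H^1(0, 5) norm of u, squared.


||u||_{H^1}^2 = 129622505/252

The H^1 norm (squared) on an interval (0, L) is
  ||u||_{H^1}^2 = ∫_0^L u(x)^2 dx + ∫_0^L u'(x)^2 dx.
Compute u'(x) = 4*x**3 + 3*x**2 - 2*x - 3.
Then u(x)^2 = x**8 + 2*x**7 - x**6 - 8*x**5 - x**4 + 10*x**3 + 5*x**2 - 12*x + 4 and u'(x)^2 = 16*x**6 + 24*x**5 - 7*x**4 - 36*x**3 - 14*x**2 + 12*x + 9.
Integrate each monomial from 0 to 5 using ∫_0^5 c·x^n dx = c·5^(n+1)/(n+1):
  ∫_0^5 u(x)^2 dx = ∫_0^5 (x^8 + 2*x^7 - x^6 - 8*x^5 - x^4 + 10*x^3 + 5*x^2 - 12*x + 4) dx. Term by term:
    ∫_0^5 x^8 dx = 1953125/9;  ∫_0^5 2*x^7 dx = 390625/4;  ∫_0^5 -x^6 dx = -78125/7;
    ∫_0^5 -8*x^5 dx = -62500/3;  ∫_0^5 -x^4 dx = -625;  ∫_0^5 10*x^3 dx = 3125/2;
    ∫_0^5 5*x^2 dx = 625/3;  ∫_0^5 -12*x dx = -150;  ∫_0^5 4 dx = 20.
  Sum: 1953125/9 + 390625/4 − 78125/7 − 62500/3 − 625 + 3125/2 + 625/3 − 150 + 20 = 71490365/252.
  ∫_0^5 u'(x)^2 dx = ∫_0^5 (16*x^6 + 24*x^5 - 7*x^4 - 36*x^3 - 14*x^2 + 12*x + 9) dx. Term by term:
    ∫_0^5 16*x^6 dx = 1250000/7;  ∫_0^5 24*x^5 dx = 62500;  ∫_0^5 -7*x^4 dx = -4375;
    ∫_0^5 -36*x^3 dx = -5625;  ∫_0^5 -14*x^2 dx = -1750/3;  ∫_0^5 12*x dx = 150;
    ∫_0^5 9 dx = 45.
  Sum: 1250000/7 + 62500 − 4375 − 5625 − 1750/3 + 150 + 45 = 4844345/21.
Adding: ||u||_{H^1}^2 = 71490365/252 + 4844345/21 = 129622505/252.
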